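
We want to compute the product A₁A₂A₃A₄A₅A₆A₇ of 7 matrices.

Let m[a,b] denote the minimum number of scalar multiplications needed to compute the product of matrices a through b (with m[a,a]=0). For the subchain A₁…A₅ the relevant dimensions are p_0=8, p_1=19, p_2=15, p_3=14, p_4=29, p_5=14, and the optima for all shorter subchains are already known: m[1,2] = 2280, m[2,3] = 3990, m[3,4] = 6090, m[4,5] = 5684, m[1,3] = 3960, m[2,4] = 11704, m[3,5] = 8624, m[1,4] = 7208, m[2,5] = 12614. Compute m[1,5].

m[1,5] = min over k∈[1,4] of m[1,k]+m[k+1,5]+p_{0}·p_k·p_{5}.
k=1: 0 + 12614 + 8·19·14 = 14742; k=2: 2280 + 8624 + 8·15·14 = 12584; k=3: 3960 + 5684 + 8·14·14 = 11212; k=4: 7208 + 0 + 8·29·14 = 10456.
Minimum: 10456 at k=4.

10456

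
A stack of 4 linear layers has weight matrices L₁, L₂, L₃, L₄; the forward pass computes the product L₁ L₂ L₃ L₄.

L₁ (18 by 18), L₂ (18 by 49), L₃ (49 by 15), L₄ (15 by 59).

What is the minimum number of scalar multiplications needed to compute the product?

34020

Adjacent pairs: L₁L₂ = 18·18·49 = 15876; L₂L₃ = 18·49·15 = 13230; L₃L₄ = 49·15·59 = 43365.
Length 3: L₁..L₃: k=1: 0+13230+18·18·15=18090; k=2: 15876+0+18·49·15=29106 → min 18090 | L₂..L₄: k=2: 0+43365+18·49·59=95403; k=3: 13230+0+18·15·59=29160 → min 29160.
Length 4: L₁..L₄: k=1: 0+29160+18·18·59=48276; k=2: 15876+43365+18·49·59=111279; k=3: 18090+0+18·15·59=34020 → min 34020.
Optimal order: ((L₁ (L₂ L₃)) L₄) with cost 34020.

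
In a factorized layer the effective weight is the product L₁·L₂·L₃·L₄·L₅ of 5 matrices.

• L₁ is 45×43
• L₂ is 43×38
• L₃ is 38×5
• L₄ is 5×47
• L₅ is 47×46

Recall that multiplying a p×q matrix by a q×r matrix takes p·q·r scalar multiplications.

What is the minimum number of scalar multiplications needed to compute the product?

Adjacent pairs: L₁L₂ = 45·43·38 = 73530; L₂L₃ = 43·38·5 = 8170; L₃L₄ = 38·5·47 = 8930; L₄L₅ = 5·47·46 = 10810.
Length 3: L₁..L₃: k=1: 0+8170+45·43·5=17845; k=2: 73530+0+45·38·5=82080 → min 17845 | L₂..L₄: k=2: 0+8930+43·38·47=85728; k=3: 8170+0+43·5·47=18275 → min 18275 | L₃..L₅: k=3: 0+10810+38·5·46=19550; k=4: 8930+0+38·47·46=91086 → min 19550.
Length 4: L₁..L₄: k=1: 0+18275+45·43·47=109220; k=2: 73530+8930+45·38·47=162830; k=3: 17845+0+45·5·47=28420 → min 28420 | L₂..L₅: k=2: 0+19550+43·38·46=94714; k=3: 8170+10810+43·5·46=28870; k=4: 18275+0+43·47·46=111241 → min 28870.
Length 5: L₁..L₅: k=1: 0+28870+45·43·46=117880; k=2: 73530+19550+45·38·46=171740; k=3: 17845+10810+45·5·46=39005; k=4: 28420+0+45·47·46=125710 → min 39005.
Optimal order: ((L₁·(L₂·L₃))·(L₄·L₅)) with cost 39005.

39005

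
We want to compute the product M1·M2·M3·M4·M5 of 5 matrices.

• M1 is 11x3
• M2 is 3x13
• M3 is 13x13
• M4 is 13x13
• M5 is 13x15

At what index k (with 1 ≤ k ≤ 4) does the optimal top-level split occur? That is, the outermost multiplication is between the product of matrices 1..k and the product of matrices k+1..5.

1

Adjacent pairs: M1M2 = 11·3·13 = 429; M2M3 = 3·13·13 = 507; M3M4 = 13·13·13 = 2197; M4M5 = 13·13·15 = 2535.
Length 3: M1..M3: k=1: 0+507+11·3·13=936; k=2: 429+0+11·13·13=2288 → min 936 | M2..M4: k=2: 0+2197+3·13·13=2704; k=3: 507+0+3·13·13=1014 → min 1014 | M3..M5: k=3: 0+2535+13·13·15=5070; k=4: 2197+0+13·13·15=4732 → min 4732.
Length 4: M1..M4: k=1: 0+1014+11·3·13=1443; k=2: 429+2197+11·13·13=4485; k=3: 936+0+11·13·13=2795 → min 1443 | M2..M5: k=2: 0+4732+3·13·15=5317; k=3: 507+2535+3·13·15=3627; k=4: 1014+0+3·13·15=1599 → min 1599.
Top-level splits: k=1: (M1..M1)·(M2..M5) → 0+1599+11·3·15 = 2094; k=2: (M1..M2)·(M3..M5) → 429+4732+11·13·15 = 7306; k=3: (M1..M3)·(M4..M5) → 936+2535+11·13·15 = 5616; k=4: (M1..M4)·(M5..M5) → 1443+0+11·13·15 = 3588.
Best split is after M1, i.e. k = 1.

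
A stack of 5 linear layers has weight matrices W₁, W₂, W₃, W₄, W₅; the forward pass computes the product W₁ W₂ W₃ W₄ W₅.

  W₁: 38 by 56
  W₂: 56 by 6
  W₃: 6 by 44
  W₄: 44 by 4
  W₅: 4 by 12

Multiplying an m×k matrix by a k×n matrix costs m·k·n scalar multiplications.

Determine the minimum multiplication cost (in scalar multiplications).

Adjacent pairs: W₁W₂ = 38·56·6 = 12768; W₂W₃ = 56·6·44 = 14784; W₃W₄ = 6·44·4 = 1056; W₄W₅ = 44·4·12 = 2112.
Length 3: W₁..W₃: k=1: 0+14784+38·56·44=108416; k=2: 12768+0+38·6·44=22800 → min 22800 | W₂..W₄: k=2: 0+1056+56·6·4=2400; k=3: 14784+0+56·44·4=24640 → min 2400 | W₃..W₅: k=3: 0+2112+6·44·12=5280; k=4: 1056+0+6·4·12=1344 → min 1344.
Length 4: W₁..W₄: k=1: 0+2400+38·56·4=10912; k=2: 12768+1056+38·6·4=14736; k=3: 22800+0+38·44·4=29488 → min 10912 | W₂..W₅: k=2: 0+1344+56·6·12=5376; k=3: 14784+2112+56·44·12=46464; k=4: 2400+0+56·4·12=5088 → min 5088.
Length 5: W₁..W₅: k=1: 0+5088+38·56·12=30624; k=2: 12768+1344+38·6·12=16848; k=3: 22800+2112+38·44·12=44976; k=4: 10912+0+38·4·12=12736 → min 12736.
Optimal order: ((W₁ (W₂ (W₃ W₄))) W₅) with cost 12736.

12736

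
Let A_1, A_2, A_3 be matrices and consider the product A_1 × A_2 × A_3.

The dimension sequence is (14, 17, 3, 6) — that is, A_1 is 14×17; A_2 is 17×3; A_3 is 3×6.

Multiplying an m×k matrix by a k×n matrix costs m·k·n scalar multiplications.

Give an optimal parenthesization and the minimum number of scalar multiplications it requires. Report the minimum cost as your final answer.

(A_1 × (A_2 × A_3)): cost 1734.
((A_1 × A_2) × A_3): cost 966.
Optimal: ((A_1 × A_2) × A_3) with cost 966.

966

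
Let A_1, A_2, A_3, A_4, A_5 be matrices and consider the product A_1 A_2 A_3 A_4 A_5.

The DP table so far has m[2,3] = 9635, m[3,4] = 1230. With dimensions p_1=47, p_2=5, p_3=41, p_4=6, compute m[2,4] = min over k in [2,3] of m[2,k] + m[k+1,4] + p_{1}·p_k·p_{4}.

m[2,4] = min over k∈[2,3] of m[2,k]+m[k+1,4]+p_{1}·p_k·p_{4}.
k=2: 0 + 1230 + 47·5·6 = 2640; k=3: 9635 + 0 + 47·41·6 = 21197.
Minimum: 2640 at k=2.

2640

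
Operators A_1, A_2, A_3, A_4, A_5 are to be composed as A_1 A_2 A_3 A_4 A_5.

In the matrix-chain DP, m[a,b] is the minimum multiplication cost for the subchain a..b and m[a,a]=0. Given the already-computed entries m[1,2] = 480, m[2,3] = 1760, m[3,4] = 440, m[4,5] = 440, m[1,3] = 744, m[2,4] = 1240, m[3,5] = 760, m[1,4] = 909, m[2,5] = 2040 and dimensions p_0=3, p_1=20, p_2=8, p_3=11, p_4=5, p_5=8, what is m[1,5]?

m[1,5] = min over k∈[1,4] of m[1,k]+m[k+1,5]+p_{0}·p_k·p_{5}.
k=1: 0 + 2040 + 3·20·8 = 2520; k=2: 480 + 760 + 3·8·8 = 1432; k=3: 744 + 440 + 3·11·8 = 1448; k=4: 909 + 0 + 3·5·8 = 1029.
Minimum: 1029 at k=4.

1029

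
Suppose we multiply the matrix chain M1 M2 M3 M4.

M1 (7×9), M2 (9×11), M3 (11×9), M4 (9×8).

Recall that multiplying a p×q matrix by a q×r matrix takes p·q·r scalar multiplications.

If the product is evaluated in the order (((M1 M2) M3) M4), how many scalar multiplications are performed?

1890

(M1 M2): 7×9 by 9×11 → 7×11, cost 7·9·11 = 693
((M1 M2) M3): 7×11 by 11×9 → 7×9, cost 7·11·9 = 693; cumulative 1386
(((M1 M2) M3) M4): 7×9 by 9×8 → 7×8, cost 7·9·8 = 504; cumulative 1890
Total: 1890 scalar multiplications.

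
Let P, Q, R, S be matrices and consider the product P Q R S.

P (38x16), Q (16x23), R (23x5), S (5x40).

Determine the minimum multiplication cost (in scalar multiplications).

12480

Adjacent pairs: PQ = 38·16·23 = 13984; QR = 16·23·5 = 1840; RS = 23·5·40 = 4600.
Length 3: P..R: k=1: 0+1840+38·16·5=4880; k=2: 13984+0+38·23·5=18354 → min 4880 | Q..S: k=2: 0+4600+16·23·40=19320; k=3: 1840+0+16·5·40=5040 → min 5040.
Length 4: P..S: k=1: 0+5040+38·16·40=29360; k=2: 13984+4600+38·23·40=53544; k=3: 4880+0+38·5·40=12480 → min 12480.
Optimal order: ((P (Q R)) S) with cost 12480.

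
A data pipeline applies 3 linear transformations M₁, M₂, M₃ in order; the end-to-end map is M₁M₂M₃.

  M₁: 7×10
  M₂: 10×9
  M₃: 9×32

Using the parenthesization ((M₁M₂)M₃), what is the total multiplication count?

2646

(M₁M₂): 7×10 by 10×9 → 7×9, cost 7·10·9 = 630
((M₁M₂)M₃): 7×9 by 9×32 → 7×32, cost 7·9·32 = 2016; cumulative 2646
Total: 2646 scalar multiplications.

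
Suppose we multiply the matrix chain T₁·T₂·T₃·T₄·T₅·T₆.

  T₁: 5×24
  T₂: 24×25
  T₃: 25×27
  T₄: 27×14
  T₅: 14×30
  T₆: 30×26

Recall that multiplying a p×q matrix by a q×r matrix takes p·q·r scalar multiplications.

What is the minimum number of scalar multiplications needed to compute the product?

14265

Adjacent pairs: T₁T₂ = 5·24·25 = 3000; T₂T₃ = 24·25·27 = 16200; T₃T₄ = 25·27·14 = 9450; T₄T₅ = 27·14·30 = 11340; T₅T₆ = 14·30·26 = 10920.
Length 3: T₁..T₃: k=1: 0+16200+5·24·27=19440; k=2: 3000+0+5·25·27=6375 → min 6375 | T₂..T₄: k=2: 0+9450+24·25·14=17850; k=3: 16200+0+24·27·14=25272 → min 17850 | T₃..T₅: k=3: 0+11340+25·27·30=31590; k=4: 9450+0+25·14·30=19950 → min 19950 | T₄..T₆: k=4: 0+10920+27·14·26=20748; k=5: 11340+0+27·30·26=32400 → min 20748.
Length 4: T₁..T₄: k=1: 0+17850+5·24·14=19530; k=2: 3000+9450+5·25·14=14200; k=3: 6375+0+5·27·14=8265 → min 8265 | T₂..T₅: k=2: 0+19950+24·25·30=37950; k=3: 16200+11340+24·27·30=46980; k=4: 17850+0+24·14·30=27930 → min 27930 | T₃..T₆: k=3: 0+20748+25·27·26=38298; k=4: 9450+10920+25·14·26=29470; k=5: 19950+0+25·30·26=39450 → min 29470.
Length 5: T₁..T₅: k=1: 0+27930+5·24·30=31530; k=2: 3000+19950+5·25·30=26700; k=3: 6375+11340+5·27·30=21765; k=4: 8265+0+5·14·30=10365 → min 10365 | T₂..T₆: k=2: 0+29470+24·25·26=45070; k=3: 16200+20748+24·27·26=53796; k=4: 17850+10920+24·14·26=37506; k=5: 27930+0+24·30·26=46650 → min 37506.
Length 6: T₁..T₆: k=1: 0+37506+5·24·26=40626; k=2: 3000+29470+5·25·26=35720; k=3: 6375+20748+5·27·26=30633; k=4: 8265+10920+5·14·26=21005; k=5: 10365+0+5·30·26=14265 → min 14265.
Optimal order: (((((T₁·T₂)·T₃)·T₄)·T₅)·T₆) with cost 14265.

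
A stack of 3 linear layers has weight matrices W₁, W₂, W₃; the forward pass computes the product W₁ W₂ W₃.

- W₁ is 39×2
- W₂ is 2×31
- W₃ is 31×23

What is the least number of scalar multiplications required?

3220

Order (W₁ (W₂ W₃)): (W₂ W₃): 2×31 by 31×23 → 2×23, cost 2·31·23 = 1426; (W₁ (W₂ W₃)): 39×2 by 2×23 → 39×23, cost 39·2·23 = 1794; cumulative 3220. Total 3220.
Order ((W₁ W₂) W₃): (W₁ W₂): 39×2 by 2×31 → 39×31, cost 39·2·31 = 2418; ((W₁ W₂) W₃): 39×31 by 31×23 → 39×23, cost 39·31·23 = 27807; cumulative 30225. Total 30225.
Minimum: 3220.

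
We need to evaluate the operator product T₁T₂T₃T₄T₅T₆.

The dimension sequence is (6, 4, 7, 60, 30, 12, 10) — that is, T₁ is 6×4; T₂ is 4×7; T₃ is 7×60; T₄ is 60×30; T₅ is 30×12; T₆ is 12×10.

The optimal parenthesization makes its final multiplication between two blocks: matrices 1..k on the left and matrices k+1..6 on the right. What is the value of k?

Adjacent pairs: T₁T₂ = 6·4·7 = 168; T₂T₃ = 4·7·60 = 1680; T₃T₄ = 7·60·30 = 12600; T₄T₅ = 60·30·12 = 21600; T₅T₆ = 30·12·10 = 3600.
Length 3: T₁..T₃: k=1: 0+1680+6·4·60=3120; k=2: 168+0+6·7·60=2688 → min 2688 | T₂..T₄: k=2: 0+12600+4·7·30=13440; k=3: 1680+0+4·60·30=8880 → min 8880 | T₃..T₅: k=3: 0+21600+7·60·12=26640; k=4: 12600+0+7·30·12=15120 → min 15120 | T₄..T₆: k=4: 0+3600+60·30·10=21600; k=5: 21600+0+60·12·10=28800 → min 21600.
Length 4: T₁..T₄: k=1: 0+8880+6·4·30=9600; k=2: 168+12600+6·7·30=14028; k=3: 2688+0+6·60·30=13488 → min 9600 | T₂..T₅: k=2: 0+15120+4·7·12=15456; k=3: 1680+21600+4·60·12=26160; k=4: 8880+0+4·30·12=10320 → min 10320 | T₃..T₆: k=3: 0+21600+7·60·10=25800; k=4: 12600+3600+7·30·10=18300; k=5: 15120+0+7·12·10=15960 → min 15960.
Length 5: T₁..T₅: k=1: 0+10320+6·4·12=10608; k=2: 168+15120+6·7·12=15792; k=3: 2688+21600+6·60·12=28608; k=4: 9600+0+6·30·12=11760 → min 10608 | T₂..T₆: k=2: 0+15960+4·7·10=16240; k=3: 1680+21600+4·60·10=25680; k=4: 8880+3600+4·30·10=13680; k=5: 10320+0+4·12·10=10800 → min 10800.
Top-level splits: k=1: (T₁..T₁)·(T₂..T₆) → 0+10800+6·4·10 = 11040; k=2: (T₁..T₂)·(T₃..T₆) → 168+15960+6·7·10 = 16548; k=3: (T₁..T₃)·(T₄..T₆) → 2688+21600+6·60·10 = 27888; k=4: (T₁..T₄)·(T₅..T₆) → 9600+3600+6·30·10 = 15000; k=5: (T₁..T₅)·(T₆..T₆) → 10608+0+6·12·10 = 11328.
Best split is after T₁, i.e. k = 1.

1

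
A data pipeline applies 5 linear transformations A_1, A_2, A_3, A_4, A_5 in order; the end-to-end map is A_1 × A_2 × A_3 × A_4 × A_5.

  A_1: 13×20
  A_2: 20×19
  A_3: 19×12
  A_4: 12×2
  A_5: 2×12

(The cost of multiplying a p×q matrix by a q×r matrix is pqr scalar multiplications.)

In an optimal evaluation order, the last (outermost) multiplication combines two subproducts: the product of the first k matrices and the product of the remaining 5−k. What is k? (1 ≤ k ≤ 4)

4

Adjacent pairs: A_1A_2 = 13·20·19 = 4940; A_2A_3 = 20·19·12 = 4560; A_3A_4 = 19·12·2 = 456; A_4A_5 = 12·2·12 = 288.
Length 3: A_1..A_3: k=1: 0+4560+13·20·12=7680; k=2: 4940+0+13·19·12=7904 → min 7680 | A_2..A_4: k=2: 0+456+20·19·2=1216; k=3: 4560+0+20·12·2=5040 → min 1216 | A_3..A_5: k=3: 0+288+19·12·12=3024; k=4: 456+0+19·2·12=912 → min 912.
Length 4: A_1..A_4: k=1: 0+1216+13·20·2=1736; k=2: 4940+456+13·19·2=5890; k=3: 7680+0+13·12·2=7992 → min 1736 | A_2..A_5: k=2: 0+912+20·19·12=5472; k=3: 4560+288+20·12·12=7728; k=4: 1216+0+20·2·12=1696 → min 1696.
Top-level splits: k=1: (A_1..A_1)·(A_2..A_5) → 0+1696+13·20·12 = 4816; k=2: (A_1..A_2)·(A_3..A_5) → 4940+912+13·19·12 = 8816; k=3: (A_1..A_3)·(A_4..A_5) → 7680+288+13·12·12 = 9840; k=4: (A_1..A_4)·(A_5..A_5) → 1736+0+13·2·12 = 2048.
Best split is after A_4, i.e. k = 4.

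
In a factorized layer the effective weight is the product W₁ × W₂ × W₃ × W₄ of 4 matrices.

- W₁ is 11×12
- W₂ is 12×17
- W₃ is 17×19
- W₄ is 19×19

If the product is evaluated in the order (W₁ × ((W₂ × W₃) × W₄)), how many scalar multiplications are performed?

(W₂ × W₃): 12×17 by 17×19 → 12×19, cost 12·17·19 = 3876
((W₂ × W₃) × W₄): 12×19 by 19×19 → 12×19, cost 12·19·19 = 4332; cumulative 8208
(W₁ × ((W₂ × W₃) × W₄)): 11×12 by 12×19 → 11×19, cost 11·12·19 = 2508; cumulative 10716
Total: 10716 scalar multiplications.

10716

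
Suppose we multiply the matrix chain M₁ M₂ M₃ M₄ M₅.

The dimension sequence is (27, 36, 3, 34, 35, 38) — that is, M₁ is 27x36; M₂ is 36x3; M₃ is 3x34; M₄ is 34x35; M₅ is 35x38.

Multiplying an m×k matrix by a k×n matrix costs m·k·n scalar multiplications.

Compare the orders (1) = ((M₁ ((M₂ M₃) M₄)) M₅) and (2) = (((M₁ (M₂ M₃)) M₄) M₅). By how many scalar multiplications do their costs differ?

Order (1) = ((M₁ ((M₂ M₃) M₄)) M₅): (M₂ M₃): 36×3 by 3×34 → 36×34, cost 36·3·34 = 3672; ((M₂ M₃) M₄): 36×34 by 34×35 → 36×35, cost 36·34·35 = 42840; cumulative 46512; (M₁ ((M₂ M₃) M₄)): 27×36 by 36×35 → 27×35, cost 27·36·35 = 34020; cumulative 80532; ((M₁ ((M₂ M₃) M₄)) M₅): 27×35 by 35×38 → 27×38, cost 27·35·38 = 35910; cumulative 116442. Total 116442.
Order (2) = (((M₁ (M₂ M₃)) M₄) M₅): (M₂ M₃): 36×3 by 3×34 → 36×34, cost 36·3·34 = 3672; (M₁ (M₂ M₃)): 27×36 by 36×34 → 27×34, cost 27·36·34 = 33048; cumulative 36720; ((M₁ (M₂ M₃)) M₄): 27×34 by 34×35 → 27×35, cost 27·34·35 = 32130; cumulative 68850; (((M₁ (M₂ M₃)) M₄) M₅): 27×35 by 35×38 → 27×38, cost 27·35·38 = 35910; cumulative 104760. Total 104760.
Difference: |116442 − 104760| = 11682.

11682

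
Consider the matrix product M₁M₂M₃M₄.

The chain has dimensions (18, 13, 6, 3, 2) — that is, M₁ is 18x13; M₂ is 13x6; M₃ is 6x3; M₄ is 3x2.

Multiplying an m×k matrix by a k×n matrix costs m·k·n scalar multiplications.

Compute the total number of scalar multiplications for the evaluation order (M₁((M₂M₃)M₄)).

(M₂M₃): 13×6 by 6×3 → 13×3, cost 13·6·3 = 234
((M₂M₃)M₄): 13×3 by 3×2 → 13×2, cost 13·3·2 = 78; cumulative 312
(M₁((M₂M₃)M₄)): 18×13 by 13×2 → 18×2, cost 18·13·2 = 468; cumulative 780
Total: 780 scalar multiplications.

780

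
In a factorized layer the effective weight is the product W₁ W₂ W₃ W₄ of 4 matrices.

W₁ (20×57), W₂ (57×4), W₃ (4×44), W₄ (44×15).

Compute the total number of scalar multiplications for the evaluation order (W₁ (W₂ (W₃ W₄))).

23160

(W₃ W₄): 4×44 by 44×15 → 4×15, cost 4·44·15 = 2640
(W₂ (W₃ W₄)): 57×4 by 4×15 → 57×15, cost 57·4·15 = 3420; cumulative 6060
(W₁ (W₂ (W₃ W₄))): 20×57 by 57×15 → 20×15, cost 20·57·15 = 17100; cumulative 23160
Total: 23160 scalar multiplications.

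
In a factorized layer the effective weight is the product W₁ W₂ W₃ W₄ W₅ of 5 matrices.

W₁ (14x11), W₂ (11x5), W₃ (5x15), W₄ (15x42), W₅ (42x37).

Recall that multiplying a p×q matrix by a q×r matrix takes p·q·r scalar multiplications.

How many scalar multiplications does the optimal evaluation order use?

Adjacent pairs: W₁W₂ = 14·11·5 = 770; W₂W₃ = 11·5·15 = 825; W₃W₄ = 5·15·42 = 3150; W₄W₅ = 15·42·37 = 23310.
Length 3: W₁..W₃: k=1: 0+825+14·11·15=3135; k=2: 770+0+14·5·15=1820 → min 1820 | W₂..W₄: k=2: 0+3150+11·5·42=5460; k=3: 825+0+11·15·42=7755 → min 5460 | W₃..W₅: k=3: 0+23310+5·15·37=26085; k=4: 3150+0+5·42·37=10920 → min 10920.
Length 4: W₁..W₄: k=1: 0+5460+14·11·42=11928; k=2: 770+3150+14·5·42=6860; k=3: 1820+0+14·15·42=10640 → min 6860 | W₂..W₅: k=2: 0+10920+11·5·37=12955; k=3: 825+23310+11·15·37=30240; k=4: 5460+0+11·42·37=22554 → min 12955.
Length 5: W₁..W₅: k=1: 0+12955+14·11·37=18653; k=2: 770+10920+14·5·37=14280; k=3: 1820+23310+14·15·37=32900; k=4: 6860+0+14·42·37=28616 → min 14280.
Optimal order: ((W₁ W₂) ((W₃ W₄) W₅)) with cost 14280.

14280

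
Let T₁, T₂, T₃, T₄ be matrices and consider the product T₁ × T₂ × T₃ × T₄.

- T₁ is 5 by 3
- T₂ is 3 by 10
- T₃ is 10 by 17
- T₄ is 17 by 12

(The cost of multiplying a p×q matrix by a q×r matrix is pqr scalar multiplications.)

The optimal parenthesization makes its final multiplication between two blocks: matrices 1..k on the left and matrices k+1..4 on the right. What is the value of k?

Adjacent pairs: T₁T₂ = 5·3·10 = 150; T₂T₃ = 3·10·17 = 510; T₃T₄ = 10·17·12 = 2040.
Length 3: T₁..T₃: k=1: 0+510+5·3·17=765; k=2: 150+0+5·10·17=1000 → min 765 | T₂..T₄: k=2: 0+2040+3·10·12=2400; k=3: 510+0+3·17·12=1122 → min 1122.
Top-level splits: k=1: (T₁..T₁)·(T₂..T₄) → 0+1122+5·3·12 = 1302; k=2: (T₁..T₂)·(T₃..T₄) → 150+2040+5·10·12 = 2790; k=3: (T₁..T₃)·(T₄..T₄) → 765+0+5·17·12 = 1785.
Best split is after T₁, i.e. k = 1.

1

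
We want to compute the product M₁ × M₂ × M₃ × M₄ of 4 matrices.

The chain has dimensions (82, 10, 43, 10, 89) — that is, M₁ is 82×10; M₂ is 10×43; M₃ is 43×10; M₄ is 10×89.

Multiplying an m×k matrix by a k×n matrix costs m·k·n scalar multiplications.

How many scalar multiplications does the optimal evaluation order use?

Adjacent pairs: M₁M₂ = 82·10·43 = 35260; M₂M₃ = 10·43·10 = 4300; M₃M₄ = 43·10·89 = 38270.
Length 3: M₁..M₃: k=1: 0+4300+82·10·10=12500; k=2: 35260+0+82·43·10=70520 → min 12500 | M₂..M₄: k=2: 0+38270+10·43·89=76540; k=3: 4300+0+10·10·89=13200 → min 13200.
Length 4: M₁..M₄: k=1: 0+13200+82·10·89=86180; k=2: 35260+38270+82·43·89=387344; k=3: 12500+0+82·10·89=85480 → min 85480.
Optimal order: ((M₁ × (M₂ × M₃)) × M₄) with cost 85480.

85480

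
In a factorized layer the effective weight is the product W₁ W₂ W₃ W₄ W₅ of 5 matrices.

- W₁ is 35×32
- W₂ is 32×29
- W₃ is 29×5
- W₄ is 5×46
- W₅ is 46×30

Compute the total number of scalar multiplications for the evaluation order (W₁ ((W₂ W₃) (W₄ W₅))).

49940

(W₂ W₃): 32×29 by 29×5 → 32×5, cost 32·29·5 = 4640
(W₄ W₅): 5×46 by 46×30 → 5×30, cost 5·46·30 = 6900
((W₂ W₃) (W₄ W₅)): 32×5 by 5×30 → 32×30, cost 32·5·30 = 4800; cumulative 16340
(W₁ ((W₂ W₃) (W₄ W₅))): 35×32 by 32×30 → 35×30, cost 35·32·30 = 33600; cumulative 49940
Total: 49940 scalar multiplications.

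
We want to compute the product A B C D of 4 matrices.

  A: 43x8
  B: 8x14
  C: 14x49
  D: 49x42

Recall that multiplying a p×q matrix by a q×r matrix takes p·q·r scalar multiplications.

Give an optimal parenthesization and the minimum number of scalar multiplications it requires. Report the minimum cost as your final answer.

36400

Adjacent pairs: AB = 43·8·14 = 4816; BC = 8·14·49 = 5488; CD = 14·49·42 = 28812.
Length 3: A..C: k=1: 0+5488+43·8·49=22344; k=2: 4816+0+43·14·49=34314 → min 22344 | B..D: k=2: 0+28812+8·14·42=33516; k=3: 5488+0+8·49·42=21952 → min 21952.
Length 4: A..D: k=1: 0+21952+43·8·42=36400; k=2: 4816+28812+43·14·42=58912; k=3: 22344+0+43·49·42=110838 → min 36400.
Optimal parenthesization: (A ((B C) D)) with cost 36400.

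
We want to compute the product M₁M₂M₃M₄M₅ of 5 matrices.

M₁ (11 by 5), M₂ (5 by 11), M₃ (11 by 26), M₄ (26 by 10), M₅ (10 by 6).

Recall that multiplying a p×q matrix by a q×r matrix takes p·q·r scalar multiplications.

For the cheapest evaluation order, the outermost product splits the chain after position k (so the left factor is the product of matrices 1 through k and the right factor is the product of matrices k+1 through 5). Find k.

Adjacent pairs: M₁M₂ = 11·5·11 = 605; M₂M₃ = 5·11·26 = 1430; M₃M₄ = 11·26·10 = 2860; M₄M₅ = 26·10·6 = 1560.
Length 3: M₁..M₃: k=1: 0+1430+11·5·26=2860; k=2: 605+0+11·11·26=3751 → min 2860 | M₂..M₄: k=2: 0+2860+5·11·10=3410; k=3: 1430+0+5·26·10=2730 → min 2730 | M₃..M₅: k=3: 0+1560+11·26·6=3276; k=4: 2860+0+11·10·6=3520 → min 3276.
Length 4: M₁..M₄: k=1: 0+2730+11·5·10=3280; k=2: 605+2860+11·11·10=4675; k=3: 2860+0+11·26·10=5720 → min 3280 | M₂..M₅: k=2: 0+3276+5·11·6=3606; k=3: 1430+1560+5·26·6=3770; k=4: 2730+0+5·10·6=3030 → min 3030.
Top-level splits: k=1: (M₁..M₁)·(M₂..M₅) → 0+3030+11·5·6 = 3360; k=2: (M₁..M₂)·(M₃..M₅) → 605+3276+11·11·6 = 4607; k=3: (M₁..M₃)·(M₄..M₅) → 2860+1560+11·26·6 = 6136; k=4: (M₁..M₄)·(M₅..M₅) → 3280+0+11·10·6 = 3940.
Best split is after M₁, i.e. k = 1.

1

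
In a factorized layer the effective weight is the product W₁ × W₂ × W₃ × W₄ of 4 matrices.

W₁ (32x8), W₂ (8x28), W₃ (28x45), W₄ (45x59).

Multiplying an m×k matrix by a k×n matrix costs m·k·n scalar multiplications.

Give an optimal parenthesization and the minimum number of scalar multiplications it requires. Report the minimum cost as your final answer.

Adjacent pairs: W₁W₂ = 32·8·28 = 7168; W₂W₃ = 8·28·45 = 10080; W₃W₄ = 28·45·59 = 74340.
Length 3: W₁..W₃: k=1: 0+10080+32·8·45=21600; k=2: 7168+0+32·28·45=47488 → min 21600 | W₂..W₄: k=2: 0+74340+8·28·59=87556; k=3: 10080+0+8·45·59=31320 → min 31320.
Length 4: W₁..W₄: k=1: 0+31320+32·8·59=46424; k=2: 7168+74340+32·28·59=134372; k=3: 21600+0+32·45·59=106560 → min 46424.
Optimal parenthesization: (W₁ × ((W₂ × W₃) × W₄)) with cost 46424.

46424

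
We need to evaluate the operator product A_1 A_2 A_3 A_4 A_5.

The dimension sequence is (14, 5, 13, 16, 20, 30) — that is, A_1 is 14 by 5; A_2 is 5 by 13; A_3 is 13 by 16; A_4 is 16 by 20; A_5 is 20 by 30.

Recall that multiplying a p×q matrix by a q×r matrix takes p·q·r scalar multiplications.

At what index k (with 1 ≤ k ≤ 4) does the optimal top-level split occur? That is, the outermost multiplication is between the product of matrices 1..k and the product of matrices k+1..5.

Adjacent pairs: A_1A_2 = 14·5·13 = 910; A_2A_3 = 5·13·16 = 1040; A_3A_4 = 13·16·20 = 4160; A_4A_5 = 16·20·30 = 9600.
Length 3: A_1..A_3: k=1: 0+1040+14·5·16=2160; k=2: 910+0+14·13·16=3822 → min 2160 | A_2..A_4: k=2: 0+4160+5·13·20=5460; k=3: 1040+0+5·16·20=2640 → min 2640 | A_3..A_5: k=3: 0+9600+13·16·30=15840; k=4: 4160+0+13·20·30=11960 → min 11960.
Length 4: A_1..A_4: k=1: 0+2640+14·5·20=4040; k=2: 910+4160+14·13·20=8710; k=3: 2160+0+14·16·20=6640 → min 4040 | A_2..A_5: k=2: 0+11960+5·13·30=13910; k=3: 1040+9600+5·16·30=13040; k=4: 2640+0+5·20·30=5640 → min 5640.
Top-level splits: k=1: (A_1..A_1)·(A_2..A_5) → 0+5640+14·5·30 = 7740; k=2: (A_1..A_2)·(A_3..A_5) → 910+11960+14·13·30 = 18330; k=3: (A_1..A_3)·(A_4..A_5) → 2160+9600+14·16·30 = 18480; k=4: (A_1..A_4)·(A_5..A_5) → 4040+0+14·20·30 = 12440.
Best split is after A_1, i.e. k = 1.

1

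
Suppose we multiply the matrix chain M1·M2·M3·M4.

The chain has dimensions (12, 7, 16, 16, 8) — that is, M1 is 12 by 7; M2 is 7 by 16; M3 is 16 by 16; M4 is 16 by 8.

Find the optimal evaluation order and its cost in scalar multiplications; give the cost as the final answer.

3360

Adjacent pairs: M1M2 = 12·7·16 = 1344; M2M3 = 7·16·16 = 1792; M3M4 = 16·16·8 = 2048.
Length 3: M1..M3: k=1: 0+1792+12·7·16=3136; k=2: 1344+0+12·16·16=4416 → min 3136 | M2..M4: k=2: 0+2048+7·16·8=2944; k=3: 1792+0+7·16·8=2688 → min 2688.
Length 4: M1..M4: k=1: 0+2688+12·7·8=3360; k=2: 1344+2048+12·16·8=4928; k=3: 3136+0+12·16·8=4672 → min 3360.
Optimal parenthesization: (M1·((M2·M3)·M4)) with cost 3360.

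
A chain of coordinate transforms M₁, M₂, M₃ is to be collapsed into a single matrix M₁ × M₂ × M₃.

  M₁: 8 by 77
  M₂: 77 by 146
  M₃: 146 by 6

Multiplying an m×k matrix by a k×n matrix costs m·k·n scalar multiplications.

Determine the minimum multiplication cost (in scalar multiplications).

Order (M₁ × (M₂ × M₃)): (M₂ × M₃): 77×146 by 146×6 → 77×6, cost 77·146·6 = 67452; (M₁ × (M₂ × M₃)): 8×77 by 77×6 → 8×6, cost 8·77·6 = 3696; cumulative 71148. Total 71148.
Order ((M₁ × M₂) × M₃): (M₁ × M₂): 8×77 by 77×146 → 8×146, cost 8·77·146 = 89936; ((M₁ × M₂) × M₃): 8×146 by 146×6 → 8×6, cost 8·146·6 = 7008; cumulative 96944. Total 96944.
Minimum: 71148.

71148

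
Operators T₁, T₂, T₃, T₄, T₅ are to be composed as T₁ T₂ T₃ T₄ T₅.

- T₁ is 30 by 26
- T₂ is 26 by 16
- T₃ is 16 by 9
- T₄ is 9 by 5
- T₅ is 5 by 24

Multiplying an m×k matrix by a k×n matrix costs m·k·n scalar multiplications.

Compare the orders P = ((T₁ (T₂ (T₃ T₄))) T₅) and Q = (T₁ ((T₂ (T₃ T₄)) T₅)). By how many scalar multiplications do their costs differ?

Order P = ((T₁ (T₂ (T₃ T₄))) T₅): (T₃ T₄): 16×9 by 9×5 → 16×5, cost 16·9·5 = 720; (T₂ (T₃ T₄)): 26×16 by 16×5 → 26×5, cost 26·16·5 = 2080; cumulative 2800; (T₁ (T₂ (T₃ T₄))): 30×26 by 26×5 → 30×5, cost 30·26·5 = 3900; cumulative 6700; ((T₁ (T₂ (T₃ T₄))) T₅): 30×5 by 5×24 → 30×24, cost 30·5·24 = 3600; cumulative 10300. Total 10300.
Order Q = (T₁ ((T₂ (T₃ T₄)) T₅)): (T₃ T₄): 16×9 by 9×5 → 16×5, cost 16·9·5 = 720; (T₂ (T₃ T₄)): 26×16 by 16×5 → 26×5, cost 26·16·5 = 2080; cumulative 2800; ((T₂ (T₃ T₄)) T₅): 26×5 by 5×24 → 26×24, cost 26·5·24 = 3120; cumulative 5920; (T₁ ((T₂ (T₃ T₄)) T₅)): 30×26 by 26×24 → 30×24, cost 30·26·24 = 18720; cumulative 24640. Total 24640.
Difference: |10300 − 24640| = 14340.

14340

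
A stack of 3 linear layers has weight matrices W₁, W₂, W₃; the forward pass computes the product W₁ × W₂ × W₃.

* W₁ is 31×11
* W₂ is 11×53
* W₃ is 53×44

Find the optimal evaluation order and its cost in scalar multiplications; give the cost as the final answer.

40656

(W₁ × (W₂ × W₃)): cost 40656.
((W₁ × W₂) × W₃): cost 90365.
Optimal: (W₁ × (W₂ × W₃)) with cost 40656.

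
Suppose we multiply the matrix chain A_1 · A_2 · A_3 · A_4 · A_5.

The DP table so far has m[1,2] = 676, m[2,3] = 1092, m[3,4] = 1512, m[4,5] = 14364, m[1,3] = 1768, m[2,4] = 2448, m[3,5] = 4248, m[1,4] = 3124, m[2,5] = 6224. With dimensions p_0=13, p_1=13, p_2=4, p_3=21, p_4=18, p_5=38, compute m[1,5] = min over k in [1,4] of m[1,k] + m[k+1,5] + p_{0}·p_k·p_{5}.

6900

m[1,5] = min over k∈[1,4] of m[1,k]+m[k+1,5]+p_{0}·p_k·p_{5}.
k=1: 0 + 6224 + 13·13·38 = 12646; k=2: 676 + 4248 + 13·4·38 = 6900; k=3: 1768 + 14364 + 13·21·38 = 26506; k=4: 3124 + 0 + 13·18·38 = 12016.
Minimum: 6900 at k=2.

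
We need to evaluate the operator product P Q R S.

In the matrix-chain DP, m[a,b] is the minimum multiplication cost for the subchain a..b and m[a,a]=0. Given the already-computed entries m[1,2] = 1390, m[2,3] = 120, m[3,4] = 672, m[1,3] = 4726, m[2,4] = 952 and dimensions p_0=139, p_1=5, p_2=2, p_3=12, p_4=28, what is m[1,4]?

9846

m[1,4] = min over k∈[1,3] of m[1,k]+m[k+1,4]+p_{0}·p_k·p_{4}.
k=1: 0 + 952 + 139·5·28 = 20412; k=2: 1390 + 672 + 139·2·28 = 9846; k=3: 4726 + 0 + 139·12·28 = 51430.
Minimum: 9846 at k=2.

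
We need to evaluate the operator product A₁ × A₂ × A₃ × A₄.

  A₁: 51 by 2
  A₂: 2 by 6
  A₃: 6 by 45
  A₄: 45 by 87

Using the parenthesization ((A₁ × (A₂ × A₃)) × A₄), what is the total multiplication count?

204795

(A₂ × A₃): 2×6 by 6×45 → 2×45, cost 2·6·45 = 540
(A₁ × (A₂ × A₃)): 51×2 by 2×45 → 51×45, cost 51·2·45 = 4590; cumulative 5130
((A₁ × (A₂ × A₃)) × A₄): 51×45 by 45×87 → 51×87, cost 51·45·87 = 199665; cumulative 204795
Total: 204795 scalar multiplications.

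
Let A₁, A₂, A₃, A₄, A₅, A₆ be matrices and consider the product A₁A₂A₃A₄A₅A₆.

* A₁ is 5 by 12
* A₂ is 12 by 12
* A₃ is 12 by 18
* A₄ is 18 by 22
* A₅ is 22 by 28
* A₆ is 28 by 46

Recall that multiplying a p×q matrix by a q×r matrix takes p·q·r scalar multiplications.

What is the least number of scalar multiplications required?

Adjacent pairs: A₁A₂ = 5·12·12 = 720; A₂A₃ = 12·12·18 = 2592; A₃A₄ = 12·18·22 = 4752; A₄A₅ = 18·22·28 = 11088; A₅A₆ = 22·28·46 = 28336.
Length 3: A₁..A₃: k=1: 0+2592+5·12·18=3672; k=2: 720+0+5·12·18=1800 → min 1800 | A₂..A₄: k=2: 0+4752+12·12·22=7920; k=3: 2592+0+12·18·22=7344 → min 7344 | A₃..A₅: k=3: 0+11088+12·18·28=17136; k=4: 4752+0+12·22·28=12144 → min 12144 | A₄..A₆: k=4: 0+28336+18·22·46=46552; k=5: 11088+0+18·28·46=34272 → min 34272.
Length 4: A₁..A₄: k=1: 0+7344+5·12·22=8664; k=2: 720+4752+5·12·22=6792; k=3: 1800+0+5·18·22=3780 → min 3780 | A₂..A₅: k=2: 0+12144+12·12·28=16176; k=3: 2592+11088+12·18·28=19728; k=4: 7344+0+12·22·28=14736 → min 14736 | A₃..A₆: k=3: 0+34272+12·18·46=44208; k=4: 4752+28336+12·22·46=45232; k=5: 12144+0+12·28·46=27600 → min 27600.
Length 5: A₁..A₅: k=1: 0+14736+5·12·28=16416; k=2: 720+12144+5·12·28=14544; k=3: 1800+11088+5·18·28=15408; k=4: 3780+0+5·22·28=6860 → min 6860 | A₂..A₆: k=2: 0+27600+12·12·46=34224; k=3: 2592+34272+12·18·46=46800; k=4: 7344+28336+12·22·46=47824; k=5: 14736+0+12·28·46=30192 → min 30192.
Length 6: A₁..A₆: k=1: 0+30192+5·12·46=32952; k=2: 720+27600+5·12·46=31080; k=3: 1800+34272+5·18·46=40212; k=4: 3780+28336+5·22·46=37176; k=5: 6860+0+5·28·46=13300 → min 13300.
Optimal order: (((((A₁A₂)A₃)A₄)A₅)A₆) with cost 13300.

13300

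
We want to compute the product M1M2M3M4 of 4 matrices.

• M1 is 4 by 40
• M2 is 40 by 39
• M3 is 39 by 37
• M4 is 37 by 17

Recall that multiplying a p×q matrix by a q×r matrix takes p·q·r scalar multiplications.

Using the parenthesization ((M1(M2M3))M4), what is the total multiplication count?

(M2M3): 40×39 by 39×37 → 40×37, cost 40·39·37 = 57720
(M1(M2M3)): 4×40 by 40×37 → 4×37, cost 4·40·37 = 5920; cumulative 63640
((M1(M2M3))M4): 4×37 by 37×17 → 4×17, cost 4·37·17 = 2516; cumulative 66156
Total: 66156 scalar multiplications.

66156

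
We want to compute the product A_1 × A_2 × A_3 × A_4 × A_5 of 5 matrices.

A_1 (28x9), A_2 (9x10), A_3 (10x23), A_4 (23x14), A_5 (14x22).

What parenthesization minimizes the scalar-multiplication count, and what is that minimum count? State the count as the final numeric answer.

Adjacent pairs: A_1A_2 = 28·9·10 = 2520; A_2A_3 = 9·10·23 = 2070; A_3A_4 = 10·23·14 = 3220; A_4A_5 = 23·14·22 = 7084.
Length 3: A_1..A_3: k=1: 0+2070+28·9·23=7866; k=2: 2520+0+28·10·23=8960 → min 7866 | A_2..A_4: k=2: 0+3220+9·10·14=4480; k=3: 2070+0+9·23·14=4968 → min 4480 | A_3..A_5: k=3: 0+7084+10·23·22=12144; k=4: 3220+0+10·14·22=6300 → min 6300.
Length 4: A_1..A_4: k=1: 0+4480+28·9·14=8008; k=2: 2520+3220+28·10·14=9660; k=3: 7866+0+28·23·14=16882 → min 8008 | A_2..A_5: k=2: 0+6300+9·10·22=8280; k=3: 2070+7084+9·23·22=13708; k=4: 4480+0+9·14·22=7252 → min 7252.
Length 5: A_1..A_5: k=1: 0+7252+28·9·22=12796; k=2: 2520+6300+28·10·22=14980; k=3: 7866+7084+28·23·22=29118; k=4: 8008+0+28·14·22=16632 → min 12796.
Optimal parenthesization: (A_1 × ((A_2 × (A_3 × A_4)) × A_5)) with cost 12796.

12796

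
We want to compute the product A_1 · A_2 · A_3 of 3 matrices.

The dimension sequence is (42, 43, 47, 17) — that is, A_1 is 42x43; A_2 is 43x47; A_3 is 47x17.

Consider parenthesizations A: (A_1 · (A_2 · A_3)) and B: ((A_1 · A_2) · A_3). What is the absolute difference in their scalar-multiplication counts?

Order A = (A_1 · (A_2 · A_3)): (A_2 · A_3): 43×47 by 47×17 → 43×17, cost 43·47·17 = 34357; (A_1 · (A_2 · A_3)): 42×43 by 43×17 → 42×17, cost 42·43·17 = 30702; cumulative 65059. Total 65059.
Order B = ((A_1 · A_2) · A_3): (A_1 · A_2): 42×43 by 43×47 → 42×47, cost 42·43·47 = 84882; ((A_1 · A_2) · A_3): 42×47 by 47×17 → 42×17, cost 42·47·17 = 33558; cumulative 118440. Total 118440.
Difference: |65059 − 118440| = 53381.

53381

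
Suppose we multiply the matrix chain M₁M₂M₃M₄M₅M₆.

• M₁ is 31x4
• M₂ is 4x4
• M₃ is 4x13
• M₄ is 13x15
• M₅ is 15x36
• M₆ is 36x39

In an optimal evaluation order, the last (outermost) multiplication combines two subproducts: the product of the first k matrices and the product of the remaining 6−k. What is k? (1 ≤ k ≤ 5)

Adjacent pairs: M₁M₂ = 31·4·4 = 496; M₂M₃ = 4·4·13 = 208; M₃M₄ = 4·13·15 = 780; M₄M₅ = 13·15·36 = 7020; M₅M₆ = 15·36·39 = 21060.
Length 3: M₁..M₃: k=1: 0+208+31·4·13=1820; k=2: 496+0+31·4·13=2108 → min 1820 | M₂..M₄: k=2: 0+780+4·4·15=1020; k=3: 208+0+4·13·15=988 → min 988 | M₃..M₅: k=3: 0+7020+4·13·36=8892; k=4: 780+0+4·15·36=2940 → min 2940 | M₄..M₆: k=4: 0+21060+13·15·39=28665; k=5: 7020+0+13·36·39=25272 → min 25272.
Length 4: M₁..M₄: k=1: 0+988+31·4·15=2848; k=2: 496+780+31·4·15=3136; k=3: 1820+0+31·13·15=7865 → min 2848 | M₂..M₅: k=2: 0+2940+4·4·36=3516; k=3: 208+7020+4·13·36=9100; k=4: 988+0+4·15·36=3148 → min 3148 | M₃..M₆: k=3: 0+25272+4·13·39=27300; k=4: 780+21060+4·15·39=24180; k=5: 2940+0+4·36·39=8556 → min 8556.
Length 5: M₁..M₅: k=1: 0+3148+31·4·36=7612; k=2: 496+2940+31·4·36=7900; k=3: 1820+7020+31·13·36=23348; k=4: 2848+0+31·15·36=19588 → min 7612 | M₂..M₆: k=2: 0+8556+4·4·39=9180; k=3: 208+25272+4·13·39=27508; k=4: 988+21060+4·15·39=24388; k=5: 3148+0+4·36·39=8764 → min 8764.
Top-level splits: k=1: (M₁..M₁)·(M₂..M₆) → 0+8764+31·4·39 = 13600; k=2: (M₁..M₂)·(M₃..M₆) → 496+8556+31·4·39 = 13888; k=3: (M₁..M₃)·(M₄..M₆) → 1820+25272+31·13·39 = 42809; k=4: (M₁..M₄)·(M₅..M₆) → 2848+21060+31·15·39 = 42043; k=5: (M₁..M₅)·(M₆..M₆) → 7612+0+31·36·39 = 51136.
Best split is after M₁, i.e. k = 1.

1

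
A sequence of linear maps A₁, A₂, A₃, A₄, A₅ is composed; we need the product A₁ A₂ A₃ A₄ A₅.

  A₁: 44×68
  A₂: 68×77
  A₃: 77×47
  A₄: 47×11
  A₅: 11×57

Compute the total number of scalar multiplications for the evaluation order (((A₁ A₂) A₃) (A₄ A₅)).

536965

(A₁ A₂): 44×68 by 68×77 → 44×77, cost 44·68·77 = 230384
((A₁ A₂) A₃): 44×77 by 77×47 → 44×47, cost 44·77·47 = 159236; cumulative 389620
(A₄ A₅): 47×11 by 11×57 → 47×57, cost 47·11·57 = 29469
(((A₁ A₂) A₃) (A₄ A₅)): 44×47 by 47×57 → 44×57, cost 44·47·57 = 117876; cumulative 536965
Total: 536965 scalar multiplications.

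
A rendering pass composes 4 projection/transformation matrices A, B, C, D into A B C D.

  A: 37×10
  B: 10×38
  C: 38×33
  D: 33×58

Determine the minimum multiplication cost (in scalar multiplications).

Adjacent pairs: AB = 37·10·38 = 14060; BC = 10·38·33 = 12540; CD = 38·33·58 = 72732.
Length 3: A..C: k=1: 0+12540+37·10·33=24750; k=2: 14060+0+37·38·33=60458 → min 24750 | B..D: k=2: 0+72732+10·38·58=94772; k=3: 12540+0+10·33·58=31680 → min 31680.
Length 4: A..D: k=1: 0+31680+37·10·58=53140; k=2: 14060+72732+37·38·58=168340; k=3: 24750+0+37·33·58=95568 → min 53140.
Optimal order: (A ((B C) D)) with cost 53140.

53140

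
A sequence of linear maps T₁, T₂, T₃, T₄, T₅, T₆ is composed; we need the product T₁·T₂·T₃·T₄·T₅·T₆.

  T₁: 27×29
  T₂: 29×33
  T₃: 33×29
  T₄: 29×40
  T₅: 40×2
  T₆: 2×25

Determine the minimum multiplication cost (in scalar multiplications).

9064

Adjacent pairs: T₁T₂ = 27·29·33 = 25839; T₂T₃ = 29·33·29 = 27753; T₃T₄ = 33·29·40 = 38280; T₄T₅ = 29·40·2 = 2320; T₅T₆ = 40·2·25 = 2000.
Length 3: T₁..T₃: k=1: 0+27753+27·29·29=50460; k=2: 25839+0+27·33·29=51678 → min 50460 | T₂..T₄: k=2: 0+38280+29·33·40=76560; k=3: 27753+0+29·29·40=61393 → min 61393 | T₃..T₅: k=3: 0+2320+33·29·2=4234; k=4: 38280+0+33·40·2=40920 → min 4234 | T₄..T₆: k=4: 0+2000+29·40·25=31000; k=5: 2320+0+29·2·25=3770 → min 3770.
Length 4: T₁..T₄: k=1: 0+61393+27·29·40=92713; k=2: 25839+38280+27·33·40=99759; k=3: 50460+0+27·29·40=81780 → min 81780 | T₂..T₅: k=2: 0+4234+29·33·2=6148; k=3: 27753+2320+29·29·2=31755; k=4: 61393+0+29·40·2=63713 → min 6148 | T₃..T₆: k=3: 0+3770+33·29·25=27695; k=4: 38280+2000+33·40·25=73280; k=5: 4234+0+33·2·25=5884 → min 5884.
Length 5: T₁..T₅: k=1: 0+6148+27·29·2=7714; k=2: 25839+4234+27·33·2=31855; k=3: 50460+2320+27·29·2=54346; k=4: 81780+0+27·40·2=83940 → min 7714 | T₂..T₆: k=2: 0+5884+29·33·25=29809; k=3: 27753+3770+29·29·25=52548; k=4: 61393+2000+29·40·25=92393; k=5: 6148+0+29·2·25=7598 → min 7598.
Length 6: T₁..T₆: k=1: 0+7598+27·29·25=27173; k=2: 25839+5884+27·33·25=53998; k=3: 50460+3770+27·29·25=73805; k=4: 81780+2000+27·40·25=110780; k=5: 7714+0+27·2·25=9064 → min 9064.
Optimal order: ((T₁·(T₂·(T₃·(T₄·T₅))))·T₆) with cost 9064.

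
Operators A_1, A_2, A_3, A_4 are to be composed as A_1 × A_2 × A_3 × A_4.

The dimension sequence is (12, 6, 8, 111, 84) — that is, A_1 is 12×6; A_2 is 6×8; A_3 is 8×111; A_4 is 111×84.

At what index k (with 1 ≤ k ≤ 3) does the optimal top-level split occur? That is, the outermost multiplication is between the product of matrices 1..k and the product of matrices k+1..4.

1

Adjacent pairs: A_1A_2 = 12·6·8 = 576; A_2A_3 = 6·8·111 = 5328; A_3A_4 = 8·111·84 = 74592.
Length 3: A_1..A_3: k=1: 0+5328+12·6·111=13320; k=2: 576+0+12·8·111=11232 → min 11232 | A_2..A_4: k=2: 0+74592+6·8·84=78624; k=3: 5328+0+6·111·84=61272 → min 61272.
Top-level splits: k=1: (A_1..A_1)·(A_2..A_4) → 0+61272+12·6·84 = 67320; k=2: (A_1..A_2)·(A_3..A_4) → 576+74592+12·8·84 = 83232; k=3: (A_1..A_3)·(A_4..A_4) → 11232+0+12·111·84 = 123120.
Best split is after A_1, i.e. k = 1.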